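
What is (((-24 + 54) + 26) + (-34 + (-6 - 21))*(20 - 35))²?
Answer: 942841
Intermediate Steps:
(((-24 + 54) + 26) + (-34 + (-6 - 21))*(20 - 35))² = ((30 + 26) + (-34 - 27)*(-15))² = (56 - 61*(-15))² = (56 + 915)² = 971² = 942841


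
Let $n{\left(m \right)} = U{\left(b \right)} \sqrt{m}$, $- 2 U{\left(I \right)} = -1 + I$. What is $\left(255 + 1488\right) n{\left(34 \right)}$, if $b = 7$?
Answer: $- 5229 \sqrt{34} \approx -30490.0$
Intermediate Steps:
$U{\left(I \right)} = \frac{1}{2} - \frac{I}{2}$ ($U{\left(I \right)} = - \frac{-1 + I}{2} = \frac{1}{2} - \frac{I}{2}$)
$n{\left(m \right)} = - 3 \sqrt{m}$ ($n{\left(m \right)} = \left(\frac{1}{2} - \frac{7}{2}\right) \sqrt{m} = - 3 \sqrt{m}$)
$\left(255 + 1488\right) n{\left(34 \right)} = \left(255 + 1488\right) \left(- 3 \sqrt{34}\right) = 1743 \left(- 3 \sqrt{34}\right) = - 5229 \sqrt{34}$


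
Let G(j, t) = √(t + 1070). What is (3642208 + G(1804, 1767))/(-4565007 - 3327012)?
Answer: -3642208/7892019 - √2837/7892019 ≈ -0.46151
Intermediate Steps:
G(j, t) = √(1070 + t)
(3642208 + G(1804, 1767))/(-4565007 - 3327012) = (3642208 + √(1070 + 1767))/(-4565007 - 3327012) = (3642208 + √2837)/(-7892019) = (3642208 + √2837)*(-1/7892019) = -3642208/7892019 - √2837/7892019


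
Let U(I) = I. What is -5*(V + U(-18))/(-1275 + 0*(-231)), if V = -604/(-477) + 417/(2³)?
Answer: 135053/973080 ≈ 0.13879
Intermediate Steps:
V = 203741/3816 (V = -604*(-1/477) + 417/8 = 604/477 + 417*(⅛) = 604/477 + 417/8 = 203741/3816 ≈ 53.391)
-5*(V + U(-18))/(-1275 + 0*(-231)) = -5*(203741/3816 - 18)/(-1275 + 0*(-231)) = -675265/(3816*(-1275 + 0)) = -675265/(3816*(-1275)) = -675265*(-1)/(3816*1275) = -5*(-135053/4865400) = 135053/973080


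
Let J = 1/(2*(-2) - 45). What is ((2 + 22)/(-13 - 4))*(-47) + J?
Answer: 55255/833 ≈ 66.333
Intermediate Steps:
J = -1/49 (J = 1/(-4 - 45) = 1/(-49) = -1/49 ≈ -0.020408)
((2 + 22)/(-13 - 4))*(-47) + J = ((2 + 22)/(-13 - 4))*(-47) - 1/49 = (24/(-17))*(-47) - 1/49 = (24*(-1/17))*(-47) - 1/49 = -24/17*(-47) - 1/49 = 1128/17 - 1/49 = 55255/833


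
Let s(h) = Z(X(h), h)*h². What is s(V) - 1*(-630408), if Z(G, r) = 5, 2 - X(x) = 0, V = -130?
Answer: 714908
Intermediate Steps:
X(x) = 2 (X(x) = 2 - 1*0 = 2 + 0 = 2)
s(h) = 5*h²
s(V) - 1*(-630408) = 5*(-130)² - 1*(-630408) = 5*16900 + 630408 = 84500 + 630408 = 714908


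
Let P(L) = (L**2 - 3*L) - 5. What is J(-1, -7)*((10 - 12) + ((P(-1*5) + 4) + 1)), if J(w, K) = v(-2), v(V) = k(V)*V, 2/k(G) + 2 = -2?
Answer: 38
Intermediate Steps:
P(L) = -5 + L**2 - 3*L
k(G) = -1/2 (k(G) = 2/(-2 - 2) = 2/(-4) = 2*(-1/4) = -1/2)
v(V) = -V/2
J(w, K) = 1 (J(w, K) = -1/2*(-2) = 1)
J(-1, -7)*((10 - 12) + ((P(-1*5) + 4) + 1)) = 1*((10 - 12) + (((-5 + (-1*5)**2 - (-3)*5) + 4) + 1)) = 1*(-2 + (((-5 + (-5)**2 - 3*(-5)) + 4) + 1)) = 1*(-2 + (((-5 + 25 + 15) + 4) + 1)) = 1*(-2 + ((35 + 4) + 1)) = 1*(-2 + (39 + 1)) = 1*(-2 + 40) = 1*38 = 38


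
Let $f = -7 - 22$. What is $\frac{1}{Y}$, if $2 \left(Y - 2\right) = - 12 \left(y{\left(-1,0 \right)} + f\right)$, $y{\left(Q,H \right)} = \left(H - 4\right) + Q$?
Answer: $\frac{1}{206} \approx 0.0048544$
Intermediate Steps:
$f = -29$ ($f = -7 - 22 = -29$)
$y{\left(Q,H \right)} = -4 + H + Q$ ($y{\left(Q,H \right)} = \left(-4 + H\right) + Q = -4 + H + Q$)
$Y = 206$ ($Y = 2 + \frac{\left(-12\right) \left(\left(-4 + 0 - 1\right) - 29\right)}{2} = 2 + \frac{\left(-12\right) \left(-5 - 29\right)}{2} = 2 + \frac{\left(-12\right) \left(-34\right)}{2} = 2 + \frac{1}{2} \cdot 408 = 2 + 204 = 206$)
$\frac{1}{Y} = \frac{1}{206}$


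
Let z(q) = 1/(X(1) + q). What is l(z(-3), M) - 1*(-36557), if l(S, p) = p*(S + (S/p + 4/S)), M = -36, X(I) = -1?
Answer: 148567/4 ≈ 37142.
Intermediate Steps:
z(q) = 1/(-1 + q)
l(S, p) = p*(S + 4/S + S/p) (l(S, p) = p*(S + (4/S + S/p)) = p*(S + 4/S + S/p))
l(z(-3), M) - 1*(-36557) = (1/(-1 - 3) - 36/(-1 - 3) + 4*(-36)/1/(-1 - 3)) - 1*(-36557) = (1/(-4) - 36/(-4) + 4*(-36)/1/(-4)) + 36557 = (-1/4 - 1/4*(-36) + 4*(-36)/(-1/4)) + 36557 = (-1/4 + 9 + 4*(-36)*(-4)) + 36557 = (-1/4 + 9 + 576) + 36557 = 2339/4 + 36557 = 148567/4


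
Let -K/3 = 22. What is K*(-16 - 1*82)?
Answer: 6468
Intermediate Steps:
K = -66 (K = -3*22 = -66)
K*(-16 - 1*82) = -66*(-16 - 1*82) = -66*(-16 - 82) = -66*(-98) = 6468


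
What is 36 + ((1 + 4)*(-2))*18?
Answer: -144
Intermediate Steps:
36 + ((1 + 4)*(-2))*18 = 36 + (5*(-2))*18 = 36 - 10*18 = 36 - 180 = -144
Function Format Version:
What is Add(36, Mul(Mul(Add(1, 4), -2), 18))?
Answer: -144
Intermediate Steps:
Add(36, Mul(Mul(Add(1, 4), -2), 18)) = Add(36, Mul(Mul(5, -2), 18)) = Add(36, Mul(-10, 18)) = Add(36, -180) = -144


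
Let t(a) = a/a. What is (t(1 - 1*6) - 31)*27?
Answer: -810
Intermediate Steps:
t(a) = 1
(t(1 - 1*6) - 31)*27 = (1 - 31)*27 = -30*27 = -810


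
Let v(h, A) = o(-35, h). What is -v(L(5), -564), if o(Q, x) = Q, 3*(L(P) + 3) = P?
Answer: 35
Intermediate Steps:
L(P) = -3 + P/3
v(h, A) = -35
-v(L(5), -564) = -1*(-35) = 35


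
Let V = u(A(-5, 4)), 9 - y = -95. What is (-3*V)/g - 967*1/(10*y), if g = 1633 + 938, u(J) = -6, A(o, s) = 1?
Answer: -822479/891280 ≈ -0.92281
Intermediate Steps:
y = 104 (y = 9 - 1*(-95) = 9 + 95 = 104)
g = 2571
V = -6
(-3*V)/g - 967*1/(10*y) = -3*(-6)/2571 - 967/(10*104) = 18*(1/2571) - 967/1040 = 6/857 - 967*1/1040 = 6/857 - 967/1040 = -822479/891280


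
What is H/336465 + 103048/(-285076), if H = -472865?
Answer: -770338673/435991347 ≈ -1.7669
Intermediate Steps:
H/336465 + 103048/(-285076) = -472865/336465 + 103048/(-285076) = -472865*1/336465 + 103048*(-1/285076) = -94573/67293 - 2342/6479 = -770338673/435991347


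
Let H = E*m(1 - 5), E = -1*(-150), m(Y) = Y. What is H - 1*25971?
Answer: -26571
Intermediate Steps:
E = 150
H = -600 (H = 150*(1 - 5) = 150*(-4) = -600)
H - 1*25971 = -600 - 1*25971 = -600 - 25971 = -26571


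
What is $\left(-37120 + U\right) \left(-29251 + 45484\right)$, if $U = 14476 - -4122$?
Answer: $-300667626$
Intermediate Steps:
$U = 18598$ ($U = 14476 + 4122 = 18598$)
$\left(-37120 + U\right) \left(-29251 + 45484\right) = \left(-37120 + 18598\right) \left(-29251 + 45484\right) = \left(-18522\right) 16233 = -300667626$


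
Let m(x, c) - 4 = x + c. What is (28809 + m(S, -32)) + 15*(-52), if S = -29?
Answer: 27972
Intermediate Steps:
m(x, c) = 4 + c + x (m(x, c) = 4 + (x + c) = 4 + (c + x) = 4 + c + x)
(28809 + m(S, -32)) + 15*(-52) = (28809 + (4 - 32 - 29)) + 15*(-52) = (28809 - 57) - 780 = 28752 - 780 = 27972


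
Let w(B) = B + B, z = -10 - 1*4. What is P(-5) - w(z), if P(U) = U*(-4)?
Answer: 48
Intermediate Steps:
z = -14 (z = -10 - 4 = -14)
w(B) = 2*B
P(U) = -4*U
P(-5) - w(z) = -4*(-5) - 2*(-14) = 20 - 1*(-28) = 20 + 28 = 48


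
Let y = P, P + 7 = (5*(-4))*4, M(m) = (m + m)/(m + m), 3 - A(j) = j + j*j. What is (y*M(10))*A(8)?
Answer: 6003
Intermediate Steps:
A(j) = 3 - j - j² (A(j) = 3 - (j + j*j) = 3 - (j + j²) = 3 + (-j - j²) = 3 - j - j²)
M(m) = 1 (M(m) = (2*m)/((2*m)) = (2*m)*(1/(2*m)) = 1)
P = -87 (P = -7 + (5*(-4))*4 = -7 - 20*4 = -7 - 80 = -87)
y = -87
(y*M(10))*A(8) = (-87*1)*(3 - 1*8 - 1*8²) = -87*(3 - 8 - 1*64) = -87*(3 - 8 - 64) = -87*(-69) = 6003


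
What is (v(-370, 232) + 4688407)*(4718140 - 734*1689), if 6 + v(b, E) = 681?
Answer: 16310568475948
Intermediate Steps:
v(b, E) = 675 (v(b, E) = -6 + 681 = 675)
(v(-370, 232) + 4688407)*(4718140 - 734*1689) = (675 + 4688407)*(4718140 - 734*1689) = 4689082*(4718140 - 1239726) = 4689082*3478414 = 16310568475948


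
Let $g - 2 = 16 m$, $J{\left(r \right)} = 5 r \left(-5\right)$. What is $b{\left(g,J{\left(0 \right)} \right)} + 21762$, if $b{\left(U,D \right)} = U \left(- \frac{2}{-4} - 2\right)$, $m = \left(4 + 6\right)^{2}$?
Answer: $19359$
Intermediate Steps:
$m = 100$ ($m = 10^{2} = 100$)
$J{\left(r \right)} = - 25 r$
$g = 1602$ ($g = 2 + 16 \cdot 100 = 2 + 1600 = 1602$)
$b{\left(U,D \right)} = - \frac{3 U}{2}$ ($b{\left(U,D \right)} = U \left(\left(-2\right) \left(- \frac{1}{4}\right) - 2\right) = U \left(\frac{1}{2} - 2\right) = U \left(- \frac{3}{2}\right) = - \frac{3 U}{2}$)
$b{\left(g,J{\left(0 \right)} \right)} + 21762 = \left(- \frac{3}{2}\right) 1602 + 21762 = -2403 + 21762 = 19359$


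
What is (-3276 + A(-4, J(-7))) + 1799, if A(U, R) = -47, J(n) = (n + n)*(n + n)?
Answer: -1524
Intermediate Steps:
J(n) = 4*n**2 (J(n) = (2*n)*(2*n) = 4*n**2)
(-3276 + A(-4, J(-7))) + 1799 = (-3276 - 47) + 1799 = -3323 + 1799 = -1524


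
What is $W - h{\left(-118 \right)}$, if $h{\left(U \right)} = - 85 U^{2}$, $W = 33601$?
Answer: $1217141$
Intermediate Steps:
$W - h{\left(-118 \right)} = 33601 - - 85 \left(-118\right)^{2} = 33601 - \left(-85\right) 13924 = 33601 - -1183540 = 33601 + 1183540 = 1217141$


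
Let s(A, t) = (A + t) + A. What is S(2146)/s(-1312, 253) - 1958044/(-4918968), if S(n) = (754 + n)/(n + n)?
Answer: 42912587947/107881576434 ≈ 0.39777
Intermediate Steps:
s(A, t) = t + 2*A
S(n) = (754 + n)/(2*n) (S(n) = (754 + n)/((2*n)) = (754 + n)*(1/(2*n)) = (754 + n)/(2*n))
S(2146)/s(-1312, 253) - 1958044/(-4918968) = ((½)*(754 + 2146)/2146)/(253 + 2*(-1312)) - 1958044/(-4918968) = ((½)*(1/2146)*2900)/(253 - 2624) - 1958044*(-1/4918968) = (25/37)/(-2371) + 489511/1229742 = (25/37)*(-1/2371) + 489511/1229742 = -25/87727 + 489511/1229742 = 42912587947/107881576434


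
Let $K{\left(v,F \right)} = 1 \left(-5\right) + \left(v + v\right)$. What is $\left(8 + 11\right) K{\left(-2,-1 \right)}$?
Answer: $-171$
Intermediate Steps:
$K{\left(v,F \right)} = -5 + 2 v$
$\left(8 + 11\right) K{\left(-2,-1 \right)} = \left(8 + 11\right) \left(-5 + 2 \left(-2\right)\right) = 19 \left(-5 - 4\right) = 19 \left(-9\right) = -171$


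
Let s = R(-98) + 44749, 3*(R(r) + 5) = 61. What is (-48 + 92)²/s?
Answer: 5808/134293 ≈ 0.043249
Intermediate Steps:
R(r) = 46/3 (R(r) = -5 + (⅓)*61 = -5 + 61/3 = 46/3)
s = 134293/3 (s = 46/3 + 44749 = 134293/3 ≈ 44764.)
(-48 + 92)²/s = (-48 + 92)²/(134293/3) = 44²*(3/134293) = 1936*(3/134293) = 5808/134293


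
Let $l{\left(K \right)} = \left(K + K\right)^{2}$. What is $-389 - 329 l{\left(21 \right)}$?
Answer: $-580745$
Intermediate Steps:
$l{\left(K \right)} = 4 K^{2}$ ($l{\left(K \right)} = \left(2 K\right)^{2} = 4 K^{2}$)
$-389 - 329 l{\left(21 \right)} = -389 - 329 \cdot 4 \cdot 21^{2} = -389 - 329 \cdot 4 \cdot 441 = -389 - 580356 = -580745$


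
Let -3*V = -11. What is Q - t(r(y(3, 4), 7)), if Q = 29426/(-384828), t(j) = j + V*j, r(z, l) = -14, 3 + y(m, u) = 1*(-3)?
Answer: 4185445/64138 ≈ 65.257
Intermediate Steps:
V = 11/3 (V = -⅓*(-11) = 11/3 ≈ 3.6667)
y(m, u) = -6 (y(m, u) = -3 + 1*(-3) = -3 - 3 = -6)
t(j) = 14*j/3 (t(j) = j + 11*j/3 = 14*j/3)
Q = -14713/192414 (Q = 29426*(-1/384828) = -14713/192414 ≈ -0.076465)
Q - t(r(y(3, 4), 7)) = -14713/192414 - 14*(-14)/3 = -14713/192414 - 1*(-196/3) = -14713/192414 + 196/3 = 4185445/64138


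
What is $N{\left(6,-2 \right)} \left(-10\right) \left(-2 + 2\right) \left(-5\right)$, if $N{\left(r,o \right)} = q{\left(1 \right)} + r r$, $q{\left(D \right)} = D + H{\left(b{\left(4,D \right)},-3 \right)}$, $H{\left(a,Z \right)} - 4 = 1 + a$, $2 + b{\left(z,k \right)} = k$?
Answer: $0$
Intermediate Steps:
$b{\left(z,k \right)} = -2 + k$
$H{\left(a,Z \right)} = 5 + a$ ($H{\left(a,Z \right)} = 4 + \left(1 + a\right) = 5 + a$)
$q{\left(D \right)} = 3 + 2 D$ ($q{\left(D \right)} = D + \left(5 + \left(-2 + D\right)\right) = D + \left(3 + D\right) = 3 + 2 D$)
$N{\left(r,o \right)} = 5 + r^{2}$ ($N{\left(r,o \right)} = \left(3 + 2 \cdot 1\right) + r r = \left(3 + 2\right) + r^{2} = 5 + r^{2}$)
$N{\left(6,-2 \right)} \left(-10\right) \left(-2 + 2\right) \left(-5\right) = \left(5 + 6^{2}\right) \left(-10\right) \left(-2 + 2\right) \left(-5\right) = \left(5 + 36\right) \left(-10\right) 0 \left(-5\right) = 41 \left(-10\right) 0 = \left(-410\right) 0 = 0$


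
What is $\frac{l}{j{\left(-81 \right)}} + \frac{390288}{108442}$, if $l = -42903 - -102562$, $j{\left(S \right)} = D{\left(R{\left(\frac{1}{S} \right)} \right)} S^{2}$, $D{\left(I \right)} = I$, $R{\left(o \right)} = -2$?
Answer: $- \frac{674091071}{711487962} \approx -0.94744$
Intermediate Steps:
$j{\left(S \right)} = - 2 S^{2}$
$l = 59659$ ($l = -42903 + 102562 = 59659$)
$\frac{l}{j{\left(-81 \right)}} + \frac{390288}{108442} = \frac{59659}{\left(-2\right) \left(-81\right)^{2}} + \frac{390288}{108442} = \frac{59659}{\left(-2\right) 6561} + 390288 \cdot \frac{1}{108442} = \frac{59659}{-13122} + \frac{195144}{54221} = 59659 \left(- \frac{1}{13122}\right) + \frac{195144}{54221} = - \frac{59659}{13122} + \frac{195144}{54221} = - \frac{674091071}{711487962}$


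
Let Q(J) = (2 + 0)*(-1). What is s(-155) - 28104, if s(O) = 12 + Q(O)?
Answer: -28094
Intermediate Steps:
Q(J) = -2 (Q(J) = 2*(-1) = -2)
s(O) = 10 (s(O) = 12 - 2 = 10)
s(-155) - 28104 = 10 - 28104 = -28094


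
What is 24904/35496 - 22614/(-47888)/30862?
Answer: 2300431802423/3278764313136 ≈ 0.70162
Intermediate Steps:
24904/35496 - 22614/(-47888)/30862 = 24904*(1/35496) - 22614*(-1/47888)*(1/30862) = 3113/4437 + (11307/23944)*(1/30862) = 3113/4437 + 11307/738959728 = 2300431802423/3278764313136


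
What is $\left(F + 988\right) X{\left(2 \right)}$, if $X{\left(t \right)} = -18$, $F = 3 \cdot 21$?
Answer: $-18918$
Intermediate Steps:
$F = 63$
$\left(F + 988\right) X{\left(2 \right)} = \left(63 + 988\right) \left(-18\right) = 1051 \left(-18\right) = -18918$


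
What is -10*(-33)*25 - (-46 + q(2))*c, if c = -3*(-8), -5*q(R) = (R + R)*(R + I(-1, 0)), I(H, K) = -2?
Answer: 9354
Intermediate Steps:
q(R) = -2*R*(-2 + R)/5 (q(R) = -(R + R)*(R - 2)/5 = -2*R*(-2 + R)/5)
c = 24
-10*(-33)*25 - (-46 + q(2))*c = -10*(-33)*25 - (-46 + (2/5)*2*(2 - 1*2))*24 = 330*25 - (-46 + (2/5)*2*(2 - 2))*24 = 8250 - (-46 + (2/5)*2*0)*24 = 8250 - (-46 + 0)*24 = 8250 - (-46)*24 = 8250 - 1*(-1104) = 8250 + 1104 = 9354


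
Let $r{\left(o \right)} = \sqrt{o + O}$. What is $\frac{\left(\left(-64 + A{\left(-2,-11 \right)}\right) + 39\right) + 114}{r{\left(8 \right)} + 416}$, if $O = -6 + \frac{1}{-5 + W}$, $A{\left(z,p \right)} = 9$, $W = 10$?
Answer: $\frac{203840}{865269} - \frac{98 \sqrt{55}}{865269} \approx 0.23474$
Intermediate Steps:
$O = - \frac{29}{5}$ ($O = -6 + \frac{1}{-5 + 10} = -6 + \frac{1}{5} = - \frac{29}{5} \approx -5.8$)
$r{\left(o \right)} = \sqrt{- \frac{29}{5} + o}$ ($r{\left(o \right)} = \sqrt{o - \frac{29}{5}} = \sqrt{- \frac{29}{5} + o}$)
$\frac{\left(\left(-64 + A{\left(-2,-11 \right)}\right) + 39\right) + 114}{r{\left(8 \right)} + 416} = \frac{\left(\left(-64 + 9\right) + 39\right) + 114}{\frac{\sqrt{-145 + 25 \cdot 8}}{5} + 416} = \frac{\left(-55 + 39\right) + 114}{\frac{\sqrt{-145 + 200}}{5} + 416} = \frac{-16 + 114}{\frac{\sqrt{55}}{5} + 416} = \frac{98}{416 + \frac{\sqrt{55}}{5}}$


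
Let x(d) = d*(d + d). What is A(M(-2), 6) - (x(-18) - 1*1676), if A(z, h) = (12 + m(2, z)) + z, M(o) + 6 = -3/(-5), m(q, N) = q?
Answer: 5183/5 ≈ 1036.6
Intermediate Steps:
M(o) = -27/5 (M(o) = -6 - 3/(-5) = -6 - 3*(-⅕) = -6 + ⅗ = -27/5)
x(d) = 2*d² (x(d) = d*(2*d) = 2*d²)
A(z, h) = 14 + z (A(z, h) = (12 + 2) + z = 14 + z)
A(M(-2), 6) - (x(-18) - 1*1676) = (14 - 27/5) - (2*(-18)² - 1*1676) = 43/5 - (2*324 - 1676) = 43/5 - (648 - 1676) = 43/5 - 1*(-1028) = 43/5 + 1028 = 5183/5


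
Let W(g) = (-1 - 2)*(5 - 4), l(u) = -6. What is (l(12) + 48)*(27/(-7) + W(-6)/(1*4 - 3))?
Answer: -288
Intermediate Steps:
W(g) = -3 (W(g) = -3*1 = -3)
(l(12) + 48)*(27/(-7) + W(-6)/(1*4 - 3)) = (-6 + 48)*(27/(-7) - 3/(1*4 - 3)) = 42*(27*(-⅐) - 3/(4 - 3)) = 42*(-27/7 - 3/1) = 42*(-27/7 - 3*1) = 42*(-27/7 - 3) = 42*(-48/7) = -288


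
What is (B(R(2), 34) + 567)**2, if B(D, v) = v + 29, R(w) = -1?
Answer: 396900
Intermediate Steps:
B(D, v) = 29 + v
(B(R(2), 34) + 567)**2 = ((29 + 34) + 567)**2 = (63 + 567)**2 = 630**2 = 396900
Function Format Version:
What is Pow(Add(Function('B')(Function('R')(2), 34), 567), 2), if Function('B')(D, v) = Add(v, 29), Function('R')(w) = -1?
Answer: 396900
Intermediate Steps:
Function('B')(D, v) = Add(29, v)
Pow(Add(Function('B')(Function('R')(2), 34), 567), 2) = Pow(Add(Add(29, 34), 567), 2) = Pow(Add(63, 567), 2) = Pow(630, 2) = 396900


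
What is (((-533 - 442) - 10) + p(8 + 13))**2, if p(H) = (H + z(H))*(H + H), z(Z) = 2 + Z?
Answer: 744769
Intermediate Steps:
p(H) = 2*H*(2 + 2*H) (p(H) = (H + (2 + H))*(H + H) = (2 + 2*H)*(2*H) = 2*H*(2 + 2*H))
(((-533 - 442) - 10) + p(8 + 13))**2 = (((-533 - 442) - 10) + 4*(8 + 13)*(1 + (8 + 13)))**2 = ((-975 - 10) + 4*21*(1 + 21))**2 = (-985 + 4*21*22)**2 = (-985 + 1848)**2 = 863**2 = 744769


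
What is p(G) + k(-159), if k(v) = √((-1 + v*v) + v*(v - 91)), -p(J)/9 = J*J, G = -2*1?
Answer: -36 + √65030 ≈ 219.01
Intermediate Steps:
G = -2
p(J) = -9*J² (p(J) = -9*J*J = -9*J²)
k(v) = √(-1 + v² + v*(-91 + v)) (k(v) = √((-1 + v²) + v*(-91 + v)) = √(-1 + v² + v*(-91 + v)))
p(G) + k(-159) = -9*(-2)² + √(-1 - 91*(-159) + 2*(-159)²) = -9*4 + √(-1 + 14469 + 2*25281) = -36 + √(-1 + 14469 + 50562) = -36 + √65030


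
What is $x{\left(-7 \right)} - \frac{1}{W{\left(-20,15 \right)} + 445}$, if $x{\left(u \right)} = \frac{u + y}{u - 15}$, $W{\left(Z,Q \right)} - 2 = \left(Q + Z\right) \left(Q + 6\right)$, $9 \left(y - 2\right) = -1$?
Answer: $\frac{863}{3762} \approx 0.2294$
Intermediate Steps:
$y = \frac{17}{9}$ ($y = 2 + \frac{1}{9} \left(-1\right) = 2 - \frac{1}{9} = \frac{17}{9} \approx 1.8889$)
$W{\left(Z,Q \right)} = 2 + \left(6 + Q\right) \left(Q + Z\right)$ ($W{\left(Z,Q \right)} = 2 + \left(Q + Z\right) \left(Q + 6\right) = 2 + \left(Q + Z\right) \left(6 + Q\right) = 2 + \left(6 + Q\right) \left(Q + Z\right)$)
$x{\left(u \right)} = \frac{\frac{17}{9} + u}{-15 + u}$ ($x{\left(u \right)} = \frac{u + \frac{17}{9}}{u - 15} = \frac{\frac{17}{9} + u}{-15 + u}$)
$x{\left(-7 \right)} - \frac{1}{W{\left(-20,15 \right)} + 445} = \frac{\frac{17}{9} - 7}{-15 - 7} - \frac{1}{\left(2 + 15^{2} + 6 \cdot 15 + 6 \left(-20\right) + 15 \left(-20\right)\right) + 445} = \frac{1}{-22} \left(- \frac{46}{9}\right) - \frac{1}{\left(2 + 225 + 90 - 120 - 300\right) + 445} = \left(- \frac{1}{22}\right) \left(- \frac{46}{9}\right) - \frac{1}{-103 + 445} = \frac{23}{99} - \frac{1}{342} = \frac{863}{3762}$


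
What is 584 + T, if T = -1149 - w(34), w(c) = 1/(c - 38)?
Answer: -2259/4 ≈ -564.75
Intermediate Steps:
w(c) = 1/(-38 + c)
T = -4595/4 (T = -1149 - 1/(-38 + 34) = -1149 - 1/(-4) = -1149 - 1*(-¼) = -1149 + ¼ = -4595/4 ≈ -1148.8)
584 + T = 584 - 4595/4 = -2259/4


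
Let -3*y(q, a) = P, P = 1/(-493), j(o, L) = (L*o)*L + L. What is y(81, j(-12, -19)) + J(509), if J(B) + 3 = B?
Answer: 748375/1479 ≈ 506.00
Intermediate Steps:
j(o, L) = L + o*L**2 (j(o, L) = o*L**2 + L = L + o*L**2)
J(B) = -3 + B
P = -1/493 ≈ -0.0020284
y(q, a) = 1/1479 (y(q, a) = -1/3*(-1/493) = 1/1479)
y(81, j(-12, -19)) + J(509) = 1/1479 + (-3 + 509) = 1/1479 + 506 = 748375/1479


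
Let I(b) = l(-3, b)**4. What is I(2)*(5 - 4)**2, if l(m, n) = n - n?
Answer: 0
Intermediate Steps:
l(m, n) = 0
I(b) = 0 (I(b) = 0**4 = 0)
I(2)*(5 - 4)**2 = 0*(5 - 4)**2 = 0*1**2 = 0*1 = 0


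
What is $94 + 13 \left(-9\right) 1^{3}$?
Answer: $-23$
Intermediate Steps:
$94 + 13 \left(-9\right) 1^{3} = 94 - 117 = -23$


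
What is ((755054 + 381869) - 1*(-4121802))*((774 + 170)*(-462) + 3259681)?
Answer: 14848288749925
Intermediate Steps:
((755054 + 381869) - 1*(-4121802))*((774 + 170)*(-462) + 3259681) = (1136923 + 4121802)*(944*(-462) + 3259681) = 5258725*(-436128 + 3259681) = 5258725*2823553 = 14848288749925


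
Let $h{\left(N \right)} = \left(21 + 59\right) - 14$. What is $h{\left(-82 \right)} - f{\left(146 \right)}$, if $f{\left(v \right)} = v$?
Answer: $-80$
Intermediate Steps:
$h{\left(N \right)} = 66$ ($h{\left(N \right)} = 80 - 14 = 66$)
$h{\left(-82 \right)} - f{\left(146 \right)} = 66 - 146 = -80$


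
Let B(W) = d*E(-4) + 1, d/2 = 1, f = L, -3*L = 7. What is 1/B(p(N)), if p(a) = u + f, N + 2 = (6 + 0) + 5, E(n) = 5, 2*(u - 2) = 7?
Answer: 1/11 ≈ 0.090909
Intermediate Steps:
u = 11/2 (u = 2 + (½)*7 = 2 + 7/2 = 11/2 ≈ 5.5000)
L = -7/3 (L = -⅓*7 = -7/3 ≈ -2.3333)
f = -7/3 ≈ -2.3333
d = 2 (d = 2*1 = 2)
N = 9 (N = -2 + ((6 + 0) + 5) = -2 + (6 + 5) = -2 + 11 = 9)
p(a) = 19/6 (p(a) = 11/2 - 7/3 = 19/6)
B(W) = 11 (B(W) = 2*5 + 1 = 10 + 1 = 11)
1/B(p(N)) = 1/11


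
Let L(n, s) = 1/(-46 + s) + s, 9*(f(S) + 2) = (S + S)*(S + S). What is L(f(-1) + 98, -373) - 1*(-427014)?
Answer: 178762578/419 ≈ 4.2664e+5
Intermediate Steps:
f(S) = -2 + 4*S**2/9 (f(S) = -2 + ((S + S)*(S + S))/9 = -2 + ((2*S)*(2*S))/9 = -2 + (4*S**2)/9 = -2 + 4*S**2/9)
L(n, s) = s + 1/(-46 + s)
L(f(-1) + 98, -373) - 1*(-427014) = (1 + (-373)**2 - 46*(-373))/(-46 - 373) - 1*(-427014) = (1 + 139129 + 17158)/(-419) + 427014 = -1/419*156288 + 427014 = -156288/419 + 427014 = 178762578/419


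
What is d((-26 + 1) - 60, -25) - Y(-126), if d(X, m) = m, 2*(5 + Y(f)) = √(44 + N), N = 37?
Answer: -49/2 ≈ -24.500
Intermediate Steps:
Y(f) = -½ (Y(f) = -5 + √(44 + 37)/2 = -5 + √81/2 = -5 + (½)*9 = -5 + 9/2 = -½)
d((-26 + 1) - 60, -25) - Y(-126) = -25 - 1*(-½) = -25 + ½ = -49/2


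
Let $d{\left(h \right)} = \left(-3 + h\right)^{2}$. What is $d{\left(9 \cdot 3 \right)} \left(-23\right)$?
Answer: $-13248$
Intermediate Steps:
$d{\left(9 \cdot 3 \right)} \left(-23\right) = \left(-3 + 9 \cdot 3\right)^{2} \left(-23\right) = \left(-3 + 27\right)^{2} \left(-23\right) = 24^{2} \left(-23\right) = 576 \left(-23\right) = -13248$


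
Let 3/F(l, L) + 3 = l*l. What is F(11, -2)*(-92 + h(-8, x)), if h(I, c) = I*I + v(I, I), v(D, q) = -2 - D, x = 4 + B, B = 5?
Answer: -33/59 ≈ -0.55932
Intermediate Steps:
F(l, L) = 3/(-3 + l²) (F(l, L) = 3/(-3 + l*l) = 3/(-3 + l²))
x = 9 (x = 4 + 5 = 9)
h(I, c) = -2 + I² - I (h(I, c) = I*I + (-2 - I) = I² + (-2 - I) = -2 + I² - I)
F(11, -2)*(-92 + h(-8, x)) = (3/(-3 + 11²))*(-92 + (-2 + (-8)² - 1*(-8))) = (3/(-3 + 121))*(-92 + (-2 + 64 + 8)) = (3/118)*(-92 + 70) = (3*(1/118))*(-22) = (3/118)*(-22) = -33/59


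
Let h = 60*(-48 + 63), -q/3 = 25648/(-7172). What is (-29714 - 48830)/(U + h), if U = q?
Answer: -17603674/204117 ≈ -86.243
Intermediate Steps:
q = 19236/1793 (q = -76944/(-7172) = -76944*(-1)/7172 = -3*(-6412/1793) = 19236/1793 ≈ 10.728)
U = 19236/1793 ≈ 10.728
h = 900 (h = 60*15 = 900)
(-29714 - 48830)/(U + h) = (-29714 - 48830)/(19236/1793 + 900) = -78544/1632936/1793 = -78544*1793/1632936 = -17603674/204117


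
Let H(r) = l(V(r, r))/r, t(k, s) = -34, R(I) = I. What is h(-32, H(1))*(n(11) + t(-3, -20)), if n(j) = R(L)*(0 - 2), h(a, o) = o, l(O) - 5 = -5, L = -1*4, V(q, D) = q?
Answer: 0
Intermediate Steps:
L = -4
l(O) = 0 (l(O) = 5 - 5 = 0)
H(r) = 0 (H(r) = 0/r = 0)
n(j) = 8 (n(j) = -4*(0 - 2) = -4*(-2) = 8)
h(-32, H(1))*(n(11) + t(-3, -20)) = 0*(8 - 34) = 0*(-26) = 0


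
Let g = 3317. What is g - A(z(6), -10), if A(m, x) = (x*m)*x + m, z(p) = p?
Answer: 2711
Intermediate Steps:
A(m, x) = m + m*x² (A(m, x) = (m*x)*x + m = m*x² + m = m + m*x²)
g - A(z(6), -10) = 3317 - 6*(1 + (-10)²) = 3317 - 6*(1 + 100) = 3317 - 6*101 = 3317 - 1*606 = 3317 - 606 = 2711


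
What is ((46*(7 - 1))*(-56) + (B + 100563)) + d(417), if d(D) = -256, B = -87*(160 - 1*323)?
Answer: 99032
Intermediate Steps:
B = 14181 (B = -87*(160 - 323) = -87*(-163) = 14181)
((46*(7 - 1))*(-56) + (B + 100563)) + d(417) = ((46*(7 - 1))*(-56) + (14181 + 100563)) - 256 = ((46*6)*(-56) + 114744) - 256 = (276*(-56) + 114744) - 256 = (-15456 + 114744) - 256 = 99288 - 256 = 99032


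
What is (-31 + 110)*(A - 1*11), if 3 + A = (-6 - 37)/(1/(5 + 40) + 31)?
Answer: -1696841/1396 ≈ -1215.5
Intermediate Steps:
A = -6123/1396 (A = -3 + (-6 - 37)/(1/(5 + 40) + 31) = -3 - 43/(1/45 + 31) = -3 - 43/1396/45 = -3 - 43*45/1396 = -3 - 1935/1396 = -6123/1396 ≈ -4.3861)
(-31 + 110)*(A - 1*11) = (-31 + 110)*(-6123/1396 - 1*11) = 79*(-6123/1396 - 11) = 79*(-21479/1396) = -1696841/1396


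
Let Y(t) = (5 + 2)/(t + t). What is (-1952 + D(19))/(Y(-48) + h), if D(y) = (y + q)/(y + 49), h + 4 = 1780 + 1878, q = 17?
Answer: -3184800/5963209 ≈ -0.53407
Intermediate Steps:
h = 3654 (h = -4 + (1780 + 1878) = -4 + 3658 = 3654)
Y(t) = 7/(2*t) (Y(t) = 7/((2*t)) = 7*(1/(2*t)) = 7/(2*t))
D(y) = (17 + y)/(49 + y) (D(y) = (y + 17)/(y + 49) = (17 + y)/(49 + y))
(-1952 + D(19))/(Y(-48) + h) = (-1952 + (17 + 19)/(49 + 19))/((7/2)/(-48) + 3654) = (-1952 + 36/68)/((7/2)*(-1/48) + 3654) = (-1952 + (1/68)*36)/(-7/96 + 3654) = (-1952 + 9/17)/(350777/96) = -33175/17*96/350777 = -3184800/5963209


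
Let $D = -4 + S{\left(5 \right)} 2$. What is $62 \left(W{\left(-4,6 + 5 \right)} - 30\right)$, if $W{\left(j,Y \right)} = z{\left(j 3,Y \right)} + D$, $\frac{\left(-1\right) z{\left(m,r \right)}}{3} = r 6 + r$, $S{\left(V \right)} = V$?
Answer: $-15810$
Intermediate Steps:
$z{\left(m,r \right)} = - 21 r$ ($z{\left(m,r \right)} = - 3 \left(r 6 + r\right) = - 3 \left(6 r + r\right) = - 3 \cdot 7 r = - 21 r$)
$D = 6$ ($D = -4 + 5 \cdot 2 = -4 + 10 = 6$)
$W{\left(j,Y \right)} = 6 - 21 Y$ ($W{\left(j,Y \right)} = - 21 Y + 6 = 6 - 21 Y$)
$62 \left(W{\left(-4,6 + 5 \right)} - 30\right) = 62 \left(\left(6 - 21 \left(6 + 5\right)\right) - 30\right) = 62 \left(\left(6 - 231\right) - 30\right) = 62 \left(-225 - 30\right) = 62 \left(-255\right) = -15810$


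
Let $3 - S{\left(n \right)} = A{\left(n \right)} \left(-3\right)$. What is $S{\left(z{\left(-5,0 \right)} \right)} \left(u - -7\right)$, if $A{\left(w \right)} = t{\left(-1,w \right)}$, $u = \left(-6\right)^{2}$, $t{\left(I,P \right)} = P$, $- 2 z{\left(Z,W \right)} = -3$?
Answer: $\frac{645}{2} \approx 322.5$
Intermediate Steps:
$z{\left(Z,W \right)} = \frac{3}{2}$ ($z{\left(Z,W \right)} = \left(- \frac{1}{2}\right) \left(-3\right) = \frac{3}{2}$)
$u = 36$
$A{\left(w \right)} = w$
$S{\left(n \right)} = 3 + 3 n$ ($S{\left(n \right)} = 3 - n \left(-3\right) = 3 - - 3 n = 3 + 3 n$)
$S{\left(z{\left(-5,0 \right)} \right)} \left(u - -7\right) = \left(3 + 3 \cdot \frac{3}{2}\right) \left(36 - -7\right) = \left(3 + \frac{9}{2}\right) \left(36 + 7\right) = \frac{15}{2} \cdot 43 = \frac{645}{2}$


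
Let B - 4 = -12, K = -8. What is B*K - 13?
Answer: 51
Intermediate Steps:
B = -8 (B = 4 - 12 = -8)
B*K - 13 = -8*(-8) - 13 = 64 - 13 = 51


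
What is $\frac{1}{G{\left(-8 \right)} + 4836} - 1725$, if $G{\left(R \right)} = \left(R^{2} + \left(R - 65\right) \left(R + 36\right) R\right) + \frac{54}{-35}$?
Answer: $- \frac{1282996315}{743766} \approx -1725.0$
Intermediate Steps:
$G{\left(R \right)} = - \frac{54}{35} + R^{2} + R \left(-65 + R\right) \left(36 + R\right)$ ($G{\left(R \right)} = \left(R^{2} + \left(-65 + R\right) \left(36 + R\right) R\right) + 54 \left(- \frac{1}{35}\right) = \left(R^{2} + R \left(-65 + R\right) \left(36 + R\right)\right) - \frac{54}{35} = - \frac{54}{35} + R^{2} + R \left(-65 + R\right) \left(36 + R\right)$)
$\frac{1}{G{\left(-8 \right)} + 4836} - 1725 = \frac{1}{\left(- \frac{54}{35} + \left(-8\right)^{3} - -18720 - 28 \left(-8\right)^{2}\right) + 4836} - 1725 = \frac{1}{\left(- \frac{54}{35} - 512 + 18720 - 1792\right) + 4836} - 1725 = \frac{1}{\frac{574506}{35} + 4836} - 1725 = \frac{1}{\frac{743766}{35}} - 1725 = \frac{35}{743766} - 1725 = - \frac{1282996315}{743766}$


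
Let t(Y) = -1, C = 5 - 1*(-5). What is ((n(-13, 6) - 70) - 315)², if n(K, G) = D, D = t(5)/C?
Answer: 14830201/100 ≈ 1.4830e+5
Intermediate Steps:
C = 10 (C = 5 + 5 = 10)
D = -⅒ (D = -1/10 = -1*⅒ = -⅒ ≈ -0.10000)
n(K, G) = -⅒
((n(-13, 6) - 70) - 315)² = ((-⅒ - 70) - 315)² = (-701/10 - 315)² = (-3851/10)² = 14830201/100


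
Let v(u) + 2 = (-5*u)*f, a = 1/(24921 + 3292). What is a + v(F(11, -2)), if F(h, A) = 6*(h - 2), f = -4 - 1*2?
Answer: 45648635/28213 ≈ 1618.0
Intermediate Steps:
f = -6 (f = -4 - 2 = -6)
a = 1/28213 ≈ 3.5445e-5
F(h, A) = -12 + 6*h (F(h, A) = 6*(-2 + h) = -12 + 6*h)
v(u) = -2 + 30*u (v(u) = -2 - 5*u*(-6) = -2 + 30*u)
a + v(F(11, -2)) = 1/28213 + (-2 + 30*(-12 + 6*11)) = 1/28213 + (-2 + 30*(-12 + 66)) = 1/28213 + (-2 + 30*54) = 1/28213 + (-2 + 1620) = 1/28213 + 1618 = 45648635/28213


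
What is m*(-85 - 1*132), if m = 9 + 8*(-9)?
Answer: 13671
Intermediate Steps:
m = -63 (m = 9 - 72 = -63)
m*(-85 - 1*132) = -63*(-85 - 1*132) = -63*(-85 - 132) = -63*(-217) = 13671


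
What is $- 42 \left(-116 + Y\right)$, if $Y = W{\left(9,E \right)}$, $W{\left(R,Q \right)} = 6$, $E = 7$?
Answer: $4620$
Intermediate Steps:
$Y = 6$
$- 42 \left(-116 + Y\right) = - 42 \left(-116 + 6\right) = \left(-42\right) \left(-110\right) = 4620$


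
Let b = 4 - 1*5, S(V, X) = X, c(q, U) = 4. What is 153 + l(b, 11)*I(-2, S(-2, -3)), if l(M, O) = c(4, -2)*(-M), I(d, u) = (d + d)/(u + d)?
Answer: 781/5 ≈ 156.20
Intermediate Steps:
I(d, u) = 2*d/(d + u) (I(d, u) = (2*d)/(d + u) = 2*d/(d + u))
b = -1 (b = 4 - 5 = -1)
l(M, O) = -4*M (l(M, O) = 4*(-M) = -4*M)
153 + l(b, 11)*I(-2, S(-2, -3)) = 153 + (-4*(-1))*(2*(-2)/(-2 - 3)) = 153 + 4*(2*(-2)/(-5)) = 153 + 4*(2*(-2)*(-⅕)) = 153 + 4*(⅘) = 153 + 16/5 = 781/5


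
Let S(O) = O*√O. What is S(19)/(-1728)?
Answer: -19*√19/1728 ≈ -0.047928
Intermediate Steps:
S(O) = O^(3/2)
S(19)/(-1728) = 19^(3/2)/(-1728) = (19*√19)*(-1/1728) = -19*√19/1728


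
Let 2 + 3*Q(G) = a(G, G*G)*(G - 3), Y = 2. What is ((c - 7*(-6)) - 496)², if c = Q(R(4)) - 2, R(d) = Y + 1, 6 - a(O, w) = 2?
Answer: 1876900/9 ≈ 2.0854e+5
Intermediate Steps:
a(O, w) = 4 (a(O, w) = 6 - 1*2 = 6 - 2 = 4)
R(d) = 3 (R(d) = 2 + 1 = 3)
Q(G) = -14/3 + 4*G/3 (Q(G) = -⅔ + (4*(G - 3))/3 = -⅔ + (4*(-3 + G))/3 = -⅔ + (-12 + 4*G)/3 = -⅔ + (-4 + 4*G/3) = -14/3 + 4*G/3)
c = -8/3 (c = (-14/3 + (4/3)*3) - 2 = (-14/3 + 4) - 2 = -⅔ - 2 = -8/3 ≈ -2.6667)
((c - 7*(-6)) - 496)² = ((-8/3 - 7*(-6)) - 496)² = ((-8/3 + 42) - 496)² = (118/3 - 496)² = (-1370/3)² = 1876900/9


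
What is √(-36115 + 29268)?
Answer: I*√6847 ≈ 82.747*I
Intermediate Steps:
√(-36115 + 29268) = √(-6847) = I*√6847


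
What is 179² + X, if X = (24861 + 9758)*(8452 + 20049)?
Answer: 986708160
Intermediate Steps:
X = 986676119 (X = 34619*28501 = 986676119)
179² + X = 179² + 986676119 = 32041 + 986676119 = 986708160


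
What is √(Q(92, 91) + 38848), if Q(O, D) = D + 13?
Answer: 6*√1082 ≈ 197.36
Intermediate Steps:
Q(O, D) = 13 + D
√(Q(92, 91) + 38848) = √((13 + 91) + 38848) = √(104 + 38848) = √38952 = 6*√1082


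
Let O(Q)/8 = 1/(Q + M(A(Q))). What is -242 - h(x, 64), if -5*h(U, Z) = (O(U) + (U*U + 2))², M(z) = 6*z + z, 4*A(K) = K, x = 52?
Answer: 149717941866/102245 ≈ 1.4643e+6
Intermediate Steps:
A(K) = K/4
M(z) = 7*z
O(Q) = 32/(11*Q) (O(Q) = 8/(Q + 7*(Q/4)) = 8/(Q + 7*Q/4) = 8/((11*Q/4)) = 8*(4/(11*Q)) = 32/(11*Q))
h(U, Z) = -(2 + U² + 32/(11*U))²/5 (h(U, Z) = -(32/(11*U) + (U*U + 2))²/5 = -(32/(11*U) + (U² + 2))²/5 = -(32/(11*U) + (2 + U²))²/5 = -(2 + U² + 32/(11*U))²/5)
-242 - h(x, 64) = -242 - (-1)*(32 + 11*52*(2 + 52²))²/(605*52²) = -242 - (-1)*(32 + 11*52*(2 + 2704))²/(605*2704) = -242 - (-1)*(32 + 11*52*2706)²/(605*2704) = -242 - (-1)*(32 + 1547832)²/(605*2704) = -242 - (-1)*1547864²/(605*2704) = -242 - (-1)*2395882962496/(605*2704) = -242 - 1*(-149742685156/102245) = -242 + 149742685156/102245 = 149717941866/102245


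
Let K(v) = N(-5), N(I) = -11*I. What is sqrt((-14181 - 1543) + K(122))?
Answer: 3*I*sqrt(1741) ≈ 125.18*I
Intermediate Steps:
K(v) = 55 (K(v) = -11*(-5) = 55)
sqrt((-14181 - 1543) + K(122)) = sqrt((-14181 - 1543) + 55) = sqrt(-15724 + 55) = sqrt(-15669) = 3*I*sqrt(1741)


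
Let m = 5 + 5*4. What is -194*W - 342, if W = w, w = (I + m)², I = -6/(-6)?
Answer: -131486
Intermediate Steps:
I = 1 (I = -6*(-⅙) = 1)
m = 25 (m = 5 + 20 = 25)
w = 676 (w = (1 + 25)² = 26² = 676)
W = 676
-194*W - 342 = -194*676 - 342 = -131144 - 342 = -131486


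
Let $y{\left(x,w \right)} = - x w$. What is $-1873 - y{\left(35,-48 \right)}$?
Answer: $-3553$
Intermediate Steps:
$y{\left(x,w \right)} = - w x$
$-1873 - y{\left(35,-48 \right)} = -1873 - \left(-1\right) \left(-48\right) 35 = -1873 - 1680 = -3553$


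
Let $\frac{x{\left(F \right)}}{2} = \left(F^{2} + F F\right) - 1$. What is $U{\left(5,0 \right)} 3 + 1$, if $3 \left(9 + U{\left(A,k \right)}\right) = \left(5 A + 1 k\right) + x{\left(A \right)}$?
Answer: $97$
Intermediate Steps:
$x{\left(F \right)} = -2 + 4 F^{2}$ ($x{\left(F \right)} = 2 \left(\left(F^{2} + F F\right) - 1\right) = 2 \left(\left(F^{2} + F^{2}\right) - 1\right) = 2 \left(2 F^{2} - 1\right) = 2 \left(-1 + 2 F^{2}\right) = -2 + 4 F^{2}$)
$U{\left(A,k \right)} = - \frac{29}{3} + \frac{k}{3} + \frac{4 A^{2}}{3} + \frac{5 A}{3}$ ($U{\left(A,k \right)} = -9 + \frac{\left(5 A + 1 k\right) + \left(-2 + 4 A^{2}\right)}{3} = -9 + \frac{\left(5 A + k\right) + \left(-2 + 4 A^{2}\right)}{3} = -9 + \frac{\left(k + 5 A\right) + \left(-2 + 4 A^{2}\right)}{3} = -9 + \frac{-2 + k + 4 A^{2} + 5 A}{3} = -9 + \left(- \frac{2}{3} + \frac{k}{3} + \frac{4 A^{2}}{3} + \frac{5 A}{3}\right) = - \frac{29}{3} + \frac{k}{3} + \frac{4 A^{2}}{3} + \frac{5 A}{3}$)
$U{\left(5,0 \right)} 3 + 1 = \left(- \frac{29}{3} + \frac{1}{3} \cdot 0 + \frac{4 \cdot 5^{2}}{3} + \frac{5}{3} \cdot 5\right) 3 + 1 = \left(- \frac{29}{3} + 0 + \frac{4}{3} \cdot 25 + \frac{25}{3}\right) 3 + 1 = \left(- \frac{29}{3} + 0 + \frac{100}{3} + \frac{25}{3}\right) 3 + 1 = 32 \cdot 3 + 1 = 96 + 1 = 97$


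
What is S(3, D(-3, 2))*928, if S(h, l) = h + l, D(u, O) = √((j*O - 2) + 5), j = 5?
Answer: 2784 + 928*√13 ≈ 6130.0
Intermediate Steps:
D(u, O) = √(3 + 5*O) (D(u, O) = √((5*O - 2) + 5) = √((-2 + 5*O) + 5) = √(3 + 5*O))
S(3, D(-3, 2))*928 = (3 + √(3 + 5*2))*928 = (3 + √(3 + 10))*928 = (3 + √13)*928 = 2784 + 928*√13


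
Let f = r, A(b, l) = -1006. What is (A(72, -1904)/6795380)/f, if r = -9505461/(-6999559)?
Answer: -502968311/4613801397870 ≈ -0.00010901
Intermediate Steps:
r = 1357923/999937 (r = -9505461*(-1/6999559) = 1357923/999937 ≈ 1.3580)
f = 1357923/999937 ≈ 1.3580
(A(72, -1904)/6795380)/f = (-1006/6795380)/(1357923/999937) = -1006*1/6795380*(999937/1357923) = -503/3397690*999937/1357923 = -502968311/4613801397870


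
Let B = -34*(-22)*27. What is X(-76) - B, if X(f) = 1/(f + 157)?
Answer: -1635875/81 ≈ -20196.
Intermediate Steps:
X(f) = 1/(157 + f)
B = 20196 (B = 748*27 = 20196)
X(-76) - B = 1/(157 - 76) - 1*20196 = 1/81 - 20196 = -1635875/81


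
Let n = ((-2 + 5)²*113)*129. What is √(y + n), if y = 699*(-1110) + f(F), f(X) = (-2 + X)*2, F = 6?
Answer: I*√644689 ≈ 802.93*I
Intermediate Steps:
f(X) = -4 + 2*X
y = -775882 (y = 699*(-1110) + (-4 + 2*6) = -775890 + (-4 + 12) = -775890 + 8 = -775882)
n = 131193 (n = (3²*113)*129 = (9*113)*129 = 1017*129 = 131193)
√(y + n) = √(-775882 + 131193) = √(-644689) = I*√644689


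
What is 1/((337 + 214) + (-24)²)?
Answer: 1/1127 ≈ 0.00088731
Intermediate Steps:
1/((337 + 214) + (-24)²) = 1/(551 + 576) = 1/1127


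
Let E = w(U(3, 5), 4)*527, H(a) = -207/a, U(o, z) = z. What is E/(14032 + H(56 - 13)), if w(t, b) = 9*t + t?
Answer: 1133050/603169 ≈ 1.8785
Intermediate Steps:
w(t, b) = 10*t
E = 26350 (E = (10*5)*527 = 50*527 = 26350)
E/(14032 + H(56 - 13)) = 26350/(14032 - 207/(56 - 13)) = 26350/(14032 - 207/43) = 26350/(603169/43) = 26350*(43/603169) = 1133050/603169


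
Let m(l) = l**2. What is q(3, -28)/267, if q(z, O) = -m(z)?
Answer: -3/89 ≈ -0.033708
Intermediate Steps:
q(z, O) = -z**2
q(3, -28)/267 = -1*3**2/267 = -1*9*(1/267) = -9*1/267 = -3/89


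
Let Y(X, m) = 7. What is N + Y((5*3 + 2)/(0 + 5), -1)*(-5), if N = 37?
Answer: 2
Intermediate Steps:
N + Y((5*3 + 2)/(0 + 5), -1)*(-5) = 37 + 7*(-5) = 37 - 35 = 2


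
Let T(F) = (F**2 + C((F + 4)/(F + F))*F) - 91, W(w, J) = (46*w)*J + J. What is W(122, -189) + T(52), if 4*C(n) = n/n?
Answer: -1058231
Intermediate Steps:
W(w, J) = J + 46*J*w (W(w, J) = 46*J*w + J = J + 46*J*w)
C(n) = 1/4 (C(n) = (n/n)/4 = (1/4)*1 = 1/4)
T(F) = -91 + F**2 + F/4 (T(F) = (F**2 + F/4) - 91 = -91 + F**2 + F/4)
W(122, -189) + T(52) = -189*(1 + 46*122) + (-91 + 52**2 + (1/4)*52) = -189*(1 + 5612) + (-91 + 2704 + 13) = -189*5613 + 2626 = -1060857 + 2626 = -1058231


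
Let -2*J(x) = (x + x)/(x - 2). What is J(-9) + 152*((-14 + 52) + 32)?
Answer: 117031/11 ≈ 10639.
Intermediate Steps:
J(x) = -x/(-2 + x) (J(x) = -(x + x)/(2*(x - 2)) = -2*x/(2*(-2 + x)) = -x/(-2 + x))
J(-9) + 152*((-14 + 52) + 32) = -1*(-9)/(-2 - 9) + 152*((-14 + 52) + 32) = -1*(-9)/(-11) + 152*(38 + 32) = -1*(-9)*(-1/11) + 152*70 = -9/11 + 10640 = 117031/11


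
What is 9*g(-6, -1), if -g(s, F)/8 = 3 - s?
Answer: -648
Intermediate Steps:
g(s, F) = -24 + 8*s (g(s, F) = -8*(3 - s) = -24 + 8*s)
9*g(-6, -1) = 9*(-24 + 8*(-6)) = 9*(-24 - 48) = 9*(-72) = -648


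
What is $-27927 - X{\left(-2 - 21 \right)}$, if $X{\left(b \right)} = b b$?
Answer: $-28456$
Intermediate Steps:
$X{\left(b \right)} = b^{2}$
$-27927 - X{\left(-2 - 21 \right)} = -27927 - \left(-2 - 21\right)^{2} = -27927 - \left(-23\right)^{2} = -27927 - 529 = -28456$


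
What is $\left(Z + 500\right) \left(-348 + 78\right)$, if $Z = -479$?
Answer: $-5670$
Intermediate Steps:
$\left(Z + 500\right) \left(-348 + 78\right) = \left(-479 + 500\right) \left(-348 + 78\right) = 21 \left(-270\right) = -5670$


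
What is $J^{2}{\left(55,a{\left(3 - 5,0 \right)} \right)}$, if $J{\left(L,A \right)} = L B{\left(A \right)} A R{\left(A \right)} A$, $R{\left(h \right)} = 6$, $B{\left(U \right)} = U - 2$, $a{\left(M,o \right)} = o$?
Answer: $0$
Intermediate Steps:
$B{\left(U \right)} = -2 + U$
$J{\left(L,A \right)} = 6 L A^{2} \left(-2 + A\right)$ ($J{\left(L,A \right)} = L \left(-2 + A\right) A 6 A = A L \left(-2 + A\right) 6 A = 6 A L \left(-2 + A\right) A = 6 L A^{2} \left(-2 + A\right)$)
$J^{2}{\left(55,a{\left(3 - 5,0 \right)} \right)} = \left(6 \cdot 55 \cdot 0^{2} \left(-2 + 0\right)\right)^{2} = \left(6 \cdot 55 \cdot 0 \left(-2\right)\right)^{2} = 0^{2} = 0$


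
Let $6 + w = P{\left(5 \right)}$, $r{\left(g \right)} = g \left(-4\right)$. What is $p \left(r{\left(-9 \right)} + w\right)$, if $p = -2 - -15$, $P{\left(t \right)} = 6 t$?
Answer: $780$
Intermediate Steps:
$r{\left(g \right)} = - 4 g$
$w = 24$ ($w = -6 + 6 \cdot 5 = -6 + 30 = 24$)
$p = 13$ ($p = -2 + 15 = 13$)
$p \left(r{\left(-9 \right)} + w\right) = 13 \left(\left(-4\right) \left(-9\right) + 24\right) = 13 \left(36 + 24\right) = 13 \cdot 60 = 780$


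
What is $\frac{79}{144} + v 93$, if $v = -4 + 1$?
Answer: $- \frac{40097}{144} \approx -278.45$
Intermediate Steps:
$v = -3$
$\frac{79}{144} + v 93 = \frac{79}{144} - 279 = - \frac{40097}{144}$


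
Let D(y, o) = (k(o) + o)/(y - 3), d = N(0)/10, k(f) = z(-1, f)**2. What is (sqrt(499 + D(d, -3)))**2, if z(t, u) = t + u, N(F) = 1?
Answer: 14341/29 ≈ 494.52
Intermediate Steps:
k(f) = (-1 + f)**2
d = 1/10 ≈ 0.10000
D(y, o) = (o + (-1 + o)**2)/(-3 + y) (D(y, o) = ((-1 + o)**2 + o)/(y - 3) = (o + (-1 + o)**2)/(-3 + y))
(sqrt(499 + D(d, -3)))**2 = (sqrt(499 + (-3 + (-1 - 3)**2)/(-3 + 1/10)))**2 = (sqrt(499 + (-3 + (-4)**2)/(-29/10)))**2 = (sqrt(499 - 10*(-3 + 16)/29))**2 = (sqrt(499 - 10/29*13))**2 = (sqrt(499 - 130/29))**2 = (sqrt(14341/29))**2 = (sqrt(415889)/29)**2 = 14341/29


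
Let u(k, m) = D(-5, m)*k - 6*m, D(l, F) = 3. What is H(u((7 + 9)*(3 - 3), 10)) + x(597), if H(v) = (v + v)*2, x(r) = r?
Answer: 357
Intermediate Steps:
u(k, m) = -6*m + 3*k (u(k, m) = 3*k - 6*m = -6*m + 3*k)
H(v) = 4*v (H(v) = (2*v)*2 = 4*v)
H(u((7 + 9)*(3 - 3), 10)) + x(597) = 4*(-6*10 + 3*((7 + 9)*(3 - 3))) + 597 = 4*(-60 + 3*(16*0)) + 597 = 4*(-60 + 3*0) + 597 = 4*(-60 + 0) + 597 = 4*(-60) + 597 = -240 + 597 = 357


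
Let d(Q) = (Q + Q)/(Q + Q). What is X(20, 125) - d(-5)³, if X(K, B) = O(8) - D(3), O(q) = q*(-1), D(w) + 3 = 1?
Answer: -7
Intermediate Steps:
D(w) = -2 (D(w) = -3 + 1 = -2)
O(q) = -q
d(Q) = 1 (d(Q) = (2*Q)/((2*Q)) = (2*Q)*(1/(2*Q)) = 1)
X(K, B) = -6 (X(K, B) = -1*8 - 1*(-2) = -8 + 2 = -6)
X(20, 125) - d(-5)³ = -6 - 1*1³ = -6 - 1*1 = -6 - 1 = -7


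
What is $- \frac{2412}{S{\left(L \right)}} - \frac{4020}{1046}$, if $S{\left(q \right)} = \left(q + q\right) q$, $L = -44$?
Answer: $- \frac{2261049}{506264} \approx -4.4661$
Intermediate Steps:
$S{\left(q \right)} = 2 q^{2}$ ($S{\left(q \right)} = 2 q q = 2 q^{2}$)
$- \frac{2412}{S{\left(L \right)}} - \frac{4020}{1046} = - \frac{2412}{2 \left(-44\right)^{2}} - \frac{4020}{1046} = - \frac{2412}{2 \cdot 1936} - \frac{2010}{523} = - \frac{2412}{3872} - \frac{2010}{523} = \left(-2412\right) \frac{1}{3872} - \frac{2010}{523} = - \frac{603}{968} - \frac{2010}{523} = - \frac{2261049}{506264}$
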